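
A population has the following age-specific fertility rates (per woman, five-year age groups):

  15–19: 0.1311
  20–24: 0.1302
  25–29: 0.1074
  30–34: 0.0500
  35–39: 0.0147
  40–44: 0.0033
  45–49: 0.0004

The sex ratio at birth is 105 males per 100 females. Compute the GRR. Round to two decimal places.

1.07

Proportion female at birth = 100 / (100 + 105) = 0.48780.
Sum of ASFRs = 0.1311 + 0.1302 + 0.1074 + 0.0500 + 0.0147 + 0.0033 + 0.0004 = 0.4371
TFR = 5 × 0.4371 = 2.1855
GRR = 0.48780 × 2.1855 = 1.06609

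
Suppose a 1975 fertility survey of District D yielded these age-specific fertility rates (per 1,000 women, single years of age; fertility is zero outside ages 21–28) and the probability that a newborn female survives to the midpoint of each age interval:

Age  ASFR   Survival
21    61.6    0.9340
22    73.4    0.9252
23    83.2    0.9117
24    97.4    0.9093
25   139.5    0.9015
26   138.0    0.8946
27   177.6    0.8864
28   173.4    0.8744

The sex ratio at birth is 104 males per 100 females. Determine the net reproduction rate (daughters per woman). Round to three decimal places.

Proportion female at birth = 100 / (100 + 104) = 0.49020.
Each age group contributes 1 × ASFR × survival:
  21: 1 × 61.6/1000 × 0.9340 = 0.05753
  22: 1 × 73.4/1000 × 0.9252 = 0.06791
  23: 1 × 83.2/1000 × 0.9117 = 0.07585
  24: 1 × 97.4/1000 × 0.9093 = 0.08857
  25: 1 × 139.5/1000 × 0.9015 = 0.12576
  26: 1 × 138.0/1000 × 0.8946 = 0.12345
  27: 1 × 177.6/1000 × 0.8864 = 0.15742
  28: 1 × 173.4/1000 × 0.8744 = 0.15162
Sum = 0.84811
NRR = 0.49020 × 0.84811 = 0.41574

0.416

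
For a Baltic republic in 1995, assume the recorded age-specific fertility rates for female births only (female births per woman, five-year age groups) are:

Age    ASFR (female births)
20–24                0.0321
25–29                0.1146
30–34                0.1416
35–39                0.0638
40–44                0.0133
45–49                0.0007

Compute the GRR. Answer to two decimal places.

1.83

Sum of female ASFRs = 0.0321 + 0.1146 + 0.1416 + 0.0638 + 0.0133 + 0.0007 = 0.3661
GRR = 5 × 0.3661 = 1.8305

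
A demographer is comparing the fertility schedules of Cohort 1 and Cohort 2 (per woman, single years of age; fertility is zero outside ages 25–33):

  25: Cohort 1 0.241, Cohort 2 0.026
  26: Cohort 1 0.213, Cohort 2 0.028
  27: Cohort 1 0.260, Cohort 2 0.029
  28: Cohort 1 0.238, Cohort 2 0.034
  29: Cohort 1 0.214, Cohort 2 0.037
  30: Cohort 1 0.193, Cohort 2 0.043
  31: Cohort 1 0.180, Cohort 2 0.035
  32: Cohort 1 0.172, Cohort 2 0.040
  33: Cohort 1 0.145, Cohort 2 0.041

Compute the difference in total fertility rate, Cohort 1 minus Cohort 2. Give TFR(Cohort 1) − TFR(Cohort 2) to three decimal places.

1.543

Cohort 1:
  Sum of ASFRs = 0.241 + 0.213 + 0.260 + 0.238 + 0.214 + 0.193 + 0.180 + 0.172 + 0.145 = 1.856
  TFR = 1.856
Cohort 2:
  Sum of ASFRs = 0.026 + 0.028 + 0.029 + 0.034 + 0.037 + 0.043 + 0.035 + 0.040 + 0.041 = 0.313
  TFR = 0.313
Difference = 1.856 − 0.313 = 1.543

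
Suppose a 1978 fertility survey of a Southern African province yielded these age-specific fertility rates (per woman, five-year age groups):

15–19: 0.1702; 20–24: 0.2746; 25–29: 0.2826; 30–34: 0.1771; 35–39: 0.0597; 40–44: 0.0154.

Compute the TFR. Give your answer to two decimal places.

Sum of ASFRs = 0.1702 + 0.2746 + 0.2826 + 0.1771 + 0.0597 + 0.0154 = 0.9796
TFR = 5 × 0.9796 = 4.898

4.90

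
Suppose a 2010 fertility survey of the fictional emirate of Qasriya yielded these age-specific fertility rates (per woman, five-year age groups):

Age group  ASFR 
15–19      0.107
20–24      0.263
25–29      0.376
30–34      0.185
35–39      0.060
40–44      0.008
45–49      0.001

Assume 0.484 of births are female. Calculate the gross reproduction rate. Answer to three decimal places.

2.420

Proportion female at birth = 0.484.
Sum of ASFRs = 0.107 + 0.263 + 0.376 + 0.185 + 0.060 + 0.008 + 0.001 = 1.000
TFR = 5 × 1.000 = 5
GRR = 0.484 × 5 = 2.42000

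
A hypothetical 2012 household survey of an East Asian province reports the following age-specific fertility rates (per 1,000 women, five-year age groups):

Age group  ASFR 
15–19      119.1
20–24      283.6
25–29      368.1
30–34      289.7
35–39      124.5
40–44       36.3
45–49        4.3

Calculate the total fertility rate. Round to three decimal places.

6.128

Sum of ASFRs = 119.1 + 283.6 + 368.1 + 289.7 + 124.5 + 36.3 + 4.3 = 1225.6
TFR = 5 × 1225.6 / 1000 = 6.128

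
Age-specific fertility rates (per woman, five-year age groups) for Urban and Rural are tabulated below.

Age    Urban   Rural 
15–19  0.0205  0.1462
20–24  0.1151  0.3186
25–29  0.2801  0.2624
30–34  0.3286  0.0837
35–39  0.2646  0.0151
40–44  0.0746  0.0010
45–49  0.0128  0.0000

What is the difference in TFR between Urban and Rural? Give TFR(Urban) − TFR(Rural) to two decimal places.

Urban:
  Sum of ASFRs = 0.0205 + 0.1151 + 0.2801 + 0.3286 + 0.2646 + 0.0746 + 0.0128 = 1.0963
  TFR = 5 × 1.0963 = 5.4815
Rural:
  Sum of ASFRs = 0.1462 + 0.3186 + 0.2624 + 0.0837 + 0.0151 + 0.0010 + 0.0000 = 0.8270
  TFR = 5 × 0.8270 = 4.135
Difference = 5.4815 − 4.135 = 1.3465

1.35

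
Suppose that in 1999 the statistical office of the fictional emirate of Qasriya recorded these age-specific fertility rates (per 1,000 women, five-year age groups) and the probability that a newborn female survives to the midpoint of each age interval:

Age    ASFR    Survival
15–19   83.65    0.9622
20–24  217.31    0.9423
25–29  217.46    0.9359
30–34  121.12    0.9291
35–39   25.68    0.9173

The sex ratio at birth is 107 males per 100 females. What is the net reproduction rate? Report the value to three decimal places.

Proportion female at birth = 100 / (100 + 107) = 0.48309.
Survival-weighted fertility by age (5·fₓ·Sₓ):
  15–19: 5 × 83.65/1000 × 0.9622 = 0.40244
  20–24: 5 × 217.31/1000 × 0.9423 = 1.02386
  25–29: 5 × 217.46/1000 × 0.9359 = 1.01760
  30–34: 5 × 121.12/1000 × 0.9291 = 0.56266
  35–39: 5 × 25.68/1000 × 0.9173 = 0.11778
Sum = 3.12434
NRR = 0.48309 × 3.12434 = 1.50934
NRR > 1, so each generation more than replaces itself.

1.509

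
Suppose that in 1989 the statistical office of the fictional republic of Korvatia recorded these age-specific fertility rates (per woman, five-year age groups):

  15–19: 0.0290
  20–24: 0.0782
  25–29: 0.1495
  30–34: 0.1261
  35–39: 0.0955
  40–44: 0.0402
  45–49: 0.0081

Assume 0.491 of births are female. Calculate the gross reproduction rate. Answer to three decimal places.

Proportion female at birth = 0.491.
Sum of ASFRs = 0.0290 + 0.0782 + 0.1495 + 0.1261 + 0.0955 + 0.0402 + 0.0081 = 0.5266
TFR = 5 × 0.5266 = 2.633
GRR = 0.491 × 2.633 = 1.29280

1.293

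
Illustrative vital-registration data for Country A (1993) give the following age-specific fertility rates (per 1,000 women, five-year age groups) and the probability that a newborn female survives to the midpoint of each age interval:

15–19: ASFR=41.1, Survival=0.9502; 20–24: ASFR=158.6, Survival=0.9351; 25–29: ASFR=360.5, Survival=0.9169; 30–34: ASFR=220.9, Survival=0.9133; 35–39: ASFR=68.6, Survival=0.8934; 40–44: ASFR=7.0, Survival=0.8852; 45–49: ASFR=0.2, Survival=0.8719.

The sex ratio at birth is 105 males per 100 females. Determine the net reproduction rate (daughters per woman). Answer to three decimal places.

Proportion female at birth = 100 / (100 + 105) = 0.48780.
Weighting each age-specific rate by interval width and survival:
  15–19: 5 × 41.1/1000 × 0.9502 = 0.19527
  20–24: 5 × 158.6/1000 × 0.9351 = 0.74153
  25–29: 5 × 360.5/1000 × 0.9169 = 1.65271
  30–34: 5 × 220.9/1000 × 0.9133 = 1.00874
  35–39: 5 × 68.6/1000 × 0.8934 = 0.30644
  40–44: 5 × 7.0/1000 × 0.8852 = 0.03098
  45–49: 5 × 0.2/1000 × 0.8719 = 0.00087
Sum = 3.93654
NRR = 0.48780 × 3.93654 = 1.92024

1.920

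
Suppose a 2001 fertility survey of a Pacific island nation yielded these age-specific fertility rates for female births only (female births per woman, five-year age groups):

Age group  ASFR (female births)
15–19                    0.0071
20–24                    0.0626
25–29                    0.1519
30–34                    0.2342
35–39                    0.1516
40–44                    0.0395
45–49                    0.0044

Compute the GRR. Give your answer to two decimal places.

3.26

Sum of female ASFRs = 0.0071 + 0.0626 + 0.1519 + 0.2342 + 0.1516 + 0.0395 + 0.0044 = 0.6513
GRR = 5 × 0.6513 = 3.2565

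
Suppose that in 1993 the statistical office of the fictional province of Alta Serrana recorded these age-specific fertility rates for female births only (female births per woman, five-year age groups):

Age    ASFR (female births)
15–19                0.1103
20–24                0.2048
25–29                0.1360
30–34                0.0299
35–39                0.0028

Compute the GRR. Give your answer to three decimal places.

2.419

Sum of female ASFRs = 0.1103 + 0.2048 + 0.1360 + 0.0299 + 0.0028 = 0.4838
GRR = 5 × 0.4838 = 2.419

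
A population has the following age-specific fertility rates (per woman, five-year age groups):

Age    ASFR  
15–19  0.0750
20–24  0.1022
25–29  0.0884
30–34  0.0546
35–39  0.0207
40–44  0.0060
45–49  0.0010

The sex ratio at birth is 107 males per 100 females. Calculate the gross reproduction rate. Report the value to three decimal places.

0.840

Proportion female at birth = 100 / (100 + 107) = 0.48309.
Sum of ASFRs = 0.0750 + 0.1022 + 0.0884 + 0.0546 + 0.0207 + 0.0060 + 0.0010 = 0.3479
TFR = 5 × 0.3479 = 1.7395
GRR = 0.48309 × 1.7395 = 0.84034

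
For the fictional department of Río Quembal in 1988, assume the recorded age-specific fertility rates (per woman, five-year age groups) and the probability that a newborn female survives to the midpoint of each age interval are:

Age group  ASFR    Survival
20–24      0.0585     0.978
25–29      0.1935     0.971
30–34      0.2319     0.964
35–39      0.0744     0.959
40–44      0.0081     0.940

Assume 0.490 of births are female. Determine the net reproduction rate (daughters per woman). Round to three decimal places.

1.342

Proportion female at birth = 0.490.
Per-age-group product (5 × ASFR × survival probability):
  20–24: 5 × 0.0585 × 0.978 = 0.28607
  25–29: 5 × 0.1935 × 0.971 = 0.93944
  30–34: 5 × 0.2319 × 0.964 = 1.11776
  35–39: 5 × 0.0744 × 0.959 = 0.35675
  40–44: 5 × 0.0081 × 0.940 = 0.03807
Sum = 2.73809
NRR = 0.490 × 2.73809 = 1.34166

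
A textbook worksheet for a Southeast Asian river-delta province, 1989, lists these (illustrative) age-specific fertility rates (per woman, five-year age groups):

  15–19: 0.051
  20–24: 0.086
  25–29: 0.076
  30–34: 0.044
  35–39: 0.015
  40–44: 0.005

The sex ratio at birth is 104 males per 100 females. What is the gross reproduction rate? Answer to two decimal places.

0.68

Proportion female at birth = 100 / (100 + 104) = 0.49020.
Sum of ASFRs = 0.051 + 0.086 + 0.076 + 0.044 + 0.015 + 0.005 = 0.277
TFR = 5 × 0.277 = 1.385
GRR = 0.49020 × 1.385 = 0.67893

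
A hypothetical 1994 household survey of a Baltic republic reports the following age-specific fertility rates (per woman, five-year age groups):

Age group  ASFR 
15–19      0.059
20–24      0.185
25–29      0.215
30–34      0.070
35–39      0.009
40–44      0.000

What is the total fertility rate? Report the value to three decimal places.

Sum of ASFRs = 0.059 + 0.185 + 0.215 + 0.070 + 0.009 + 0.000 = 0.538
TFR = 5 × 0.538 = 2.69

2.690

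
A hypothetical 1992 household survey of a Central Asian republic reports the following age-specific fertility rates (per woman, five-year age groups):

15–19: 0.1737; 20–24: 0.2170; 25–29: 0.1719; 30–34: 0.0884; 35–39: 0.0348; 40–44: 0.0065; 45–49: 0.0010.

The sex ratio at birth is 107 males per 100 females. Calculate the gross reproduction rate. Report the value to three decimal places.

1.675

Proportion female at birth = 100 / (100 + 107) = 0.48309.
Sum of ASFRs = 0.1737 + 0.2170 + 0.1719 + 0.0884 + 0.0348 + 0.0065 + 0.0010 = 0.6933
TFR = 5 × 0.6933 = 3.4665
GRR = 0.48309 × 3.4665 = 1.67463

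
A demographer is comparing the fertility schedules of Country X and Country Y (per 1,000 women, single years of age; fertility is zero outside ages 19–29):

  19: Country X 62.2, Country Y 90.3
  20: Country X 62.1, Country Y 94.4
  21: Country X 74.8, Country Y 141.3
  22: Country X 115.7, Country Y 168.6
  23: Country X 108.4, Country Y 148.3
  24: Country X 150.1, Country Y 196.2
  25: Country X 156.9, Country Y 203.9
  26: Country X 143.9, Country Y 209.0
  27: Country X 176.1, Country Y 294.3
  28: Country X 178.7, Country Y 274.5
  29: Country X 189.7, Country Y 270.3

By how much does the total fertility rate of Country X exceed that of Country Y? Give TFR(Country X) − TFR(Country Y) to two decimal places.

-0.67

Country X:
  Sum of ASFRs = 62.2 + 62.1 + 74.8 + 115.7 + 108.4 + 150.1 + 156.9 + 143.9 + 176.1 + 178.7 + 189.7 = 1418.6
  TFR = 1418.6 / 1000 = 1.4186
Country Y:
  Sum of ASFRs = 90.3 + 94.4 + 141.3 + 168.6 + 148.3 + 196.2 + 203.9 + 209.0 + 294.3 + 274.5 + 270.3 = 2091.1
  TFR = 2091.1 / 1000 = 2.0911
Difference = 1.4186 − 2.0911 = -0.6725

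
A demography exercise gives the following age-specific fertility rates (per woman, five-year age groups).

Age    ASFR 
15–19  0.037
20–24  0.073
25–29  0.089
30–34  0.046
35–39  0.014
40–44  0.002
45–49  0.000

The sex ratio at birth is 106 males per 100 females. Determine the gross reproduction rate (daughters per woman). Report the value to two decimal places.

Proportion female at birth = 100 / (100 + 106) = 0.48544.
Sum of ASFRs = 0.037 + 0.073 + 0.089 + 0.046 + 0.014 + 0.002 + 0.000 = 0.261
TFR = 5 × 0.261 = 1.305
GRR = 0.48544 × 1.305 = 0.63350

0.63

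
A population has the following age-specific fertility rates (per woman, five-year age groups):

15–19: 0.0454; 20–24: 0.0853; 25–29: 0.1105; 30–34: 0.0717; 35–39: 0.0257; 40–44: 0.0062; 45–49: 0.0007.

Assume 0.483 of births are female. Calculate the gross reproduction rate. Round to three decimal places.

Proportion female at birth = 0.483.
Sum of ASFRs = 0.0454 + 0.0853 + 0.1105 + 0.0717 + 0.0257 + 0.0062 + 0.0007 = 0.3455
TFR = 5 × 0.3455 = 1.7275
GRR = 0.483 × 1.7275 = 0.83438

0.834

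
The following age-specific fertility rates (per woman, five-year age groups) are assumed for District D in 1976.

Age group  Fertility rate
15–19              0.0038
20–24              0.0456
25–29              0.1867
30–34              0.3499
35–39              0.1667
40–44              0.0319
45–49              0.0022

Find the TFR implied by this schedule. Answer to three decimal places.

Sum of ASFRs = 0.0038 + 0.0456 + 0.1867 + 0.3499 + 0.1667 + 0.0319 + 0.0022 = 0.7868
TFR = 5 × 0.7868 = 3.934

3.934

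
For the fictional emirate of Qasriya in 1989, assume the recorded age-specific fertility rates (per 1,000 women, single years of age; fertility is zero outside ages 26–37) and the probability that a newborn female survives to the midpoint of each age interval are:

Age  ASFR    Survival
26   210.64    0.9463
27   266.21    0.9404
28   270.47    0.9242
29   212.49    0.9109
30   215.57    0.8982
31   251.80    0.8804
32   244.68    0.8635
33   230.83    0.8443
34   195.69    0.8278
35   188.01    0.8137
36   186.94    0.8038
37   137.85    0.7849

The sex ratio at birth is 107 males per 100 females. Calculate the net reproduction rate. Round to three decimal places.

Proportion female at birth = 100 / (100 + 107) = 0.48309.
Weighting each age-specific rate by interval width and survival:
  26: 1 × 210.64/1000 × 0.9463 = 0.19933
  27: 1 × 266.21/1000 × 0.9404 = 0.25034
  28: 1 × 270.47/1000 × 0.9242 = 0.24997
  29: 1 × 212.49/1000 × 0.9109 = 0.19356
  30: 1 × 215.57/1000 × 0.8982 = 0.19362
  31: 1 × 251.80/1000 × 0.8804 = 0.22168
  32: 1 × 244.68/1000 × 0.8635 = 0.21128
  33: 1 × 230.83/1000 × 0.8443 = 0.19489
  34: 1 × 195.69/1000 × 0.8278 = 0.16199
  35: 1 × 188.01/1000 × 0.8137 = 0.15298
  36: 1 × 186.94/1000 × 0.8038 = 0.15026
  37: 1 × 137.85/1000 × 0.7849 = 0.10820
Sum = 2.28810
NRR = 0.48309 × 2.28810 = 1.10536
NRR > 1, so each generation more than replaces itself.

1.105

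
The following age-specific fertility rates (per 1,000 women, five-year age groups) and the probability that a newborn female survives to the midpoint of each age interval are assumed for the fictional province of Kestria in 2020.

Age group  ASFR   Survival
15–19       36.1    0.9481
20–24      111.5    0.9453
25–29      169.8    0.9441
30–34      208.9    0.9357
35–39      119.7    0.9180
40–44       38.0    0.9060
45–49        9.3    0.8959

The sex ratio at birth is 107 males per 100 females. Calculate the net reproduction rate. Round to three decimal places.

Proportion female at birth = 100 / (100 + 107) = 0.48309.
Per-age-group product (5 × ASFR × survival probability):
  15–19: 5 × 36.1/1000 × 0.9481 = 0.17113
  20–24: 5 × 111.5/1000 × 0.9453 = 0.52700
  25–29: 5 × 169.8/1000 × 0.9441 = 0.80154
  30–34: 5 × 208.9/1000 × 0.9357 = 0.97734
  35–39: 5 × 119.7/1000 × 0.9180 = 0.54942
  40–44: 5 × 38.0/1000 × 0.9060 = 0.17214
  45–49: 5 × 9.3/1000 × 0.8959 = 0.04166
Sum = 3.24023
NRR = 0.48309 × 3.24023 = 1.56532

1.565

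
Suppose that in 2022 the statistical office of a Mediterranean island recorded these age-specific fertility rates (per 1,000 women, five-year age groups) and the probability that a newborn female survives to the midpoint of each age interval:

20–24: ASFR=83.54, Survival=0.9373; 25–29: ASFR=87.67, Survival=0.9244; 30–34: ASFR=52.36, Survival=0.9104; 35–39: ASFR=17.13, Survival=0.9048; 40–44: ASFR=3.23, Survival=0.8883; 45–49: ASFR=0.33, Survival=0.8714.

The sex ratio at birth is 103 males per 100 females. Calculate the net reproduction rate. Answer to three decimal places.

Proportion female at birth = 100 / (100 + 103) = 0.49261.
Survival-weighted fertility by age (5·fₓ·Sₓ):
  20–24: 5 × 83.54/1000 × 0.9373 = 0.39151
  25–29: 5 × 87.67/1000 × 0.9244 = 0.40521
  30–34: 5 × 52.36/1000 × 0.9104 = 0.23834
  35–39: 5 × 17.13/1000 × 0.9048 = 0.07750
  40–44: 5 × 3.23/1000 × 0.8883 = 0.01435
  45–49: 5 × 0.33/1000 × 0.8714 = 0.00144
Sum = 1.12835
NRR = 0.49261 × 1.12835 = 0.55584

0.556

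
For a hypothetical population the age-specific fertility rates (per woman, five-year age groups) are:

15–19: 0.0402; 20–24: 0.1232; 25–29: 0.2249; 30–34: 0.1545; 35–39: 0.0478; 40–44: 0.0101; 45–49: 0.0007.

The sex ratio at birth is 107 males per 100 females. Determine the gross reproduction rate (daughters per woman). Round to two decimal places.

1.45

Proportion female at birth = 100 / (100 + 107) = 0.48309.
Sum of ASFRs = 0.0402 + 0.1232 + 0.2249 + 0.1545 + 0.0478 + 0.0101 + 0.0007 = 0.6014
TFR = 5 × 0.6014 = 3.007
GRR = 0.48309 × 3.007 = 1.45265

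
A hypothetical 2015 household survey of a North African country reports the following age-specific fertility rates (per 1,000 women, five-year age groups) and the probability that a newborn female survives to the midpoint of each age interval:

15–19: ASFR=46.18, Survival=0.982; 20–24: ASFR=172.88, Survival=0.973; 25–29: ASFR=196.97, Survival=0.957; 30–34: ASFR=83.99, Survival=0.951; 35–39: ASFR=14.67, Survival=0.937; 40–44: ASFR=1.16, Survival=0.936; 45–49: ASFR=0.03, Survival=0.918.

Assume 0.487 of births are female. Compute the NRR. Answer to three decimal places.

1.210

Proportion female at birth = 0.487.
Per-age-group product (5 × ASFR × survival probability):
  15–19: 5 × 46.18/1000 × 0.982 = 0.22674
  20–24: 5 × 172.88/1000 × 0.973 = 0.84106
  25–29: 5 × 196.97/1000 × 0.957 = 0.94250
  30–34: 5 × 83.99/1000 × 0.951 = 0.39937
  35–39: 5 × 14.67/1000 × 0.937 = 0.06873
  40–44: 5 × 1.16/1000 × 0.936 = 0.00543
  45–49: 5 × 0.03/1000 × 0.918 = 0.00014
Sum = 2.48397
NRR = 0.487 × 2.48397 = 1.20969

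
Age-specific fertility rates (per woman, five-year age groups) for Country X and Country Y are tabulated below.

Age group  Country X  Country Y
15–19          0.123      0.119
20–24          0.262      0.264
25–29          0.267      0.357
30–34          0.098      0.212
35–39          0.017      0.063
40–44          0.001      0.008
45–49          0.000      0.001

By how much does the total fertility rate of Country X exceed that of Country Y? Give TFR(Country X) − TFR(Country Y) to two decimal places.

-1.28

Country X:
  Sum of ASFRs = 0.123 + 0.262 + 0.267 + 0.098 + 0.017 + 0.001 + 0.000 = 0.768
  TFR = 5 × 0.768 = 3.84
Country Y:
  Sum of ASFRs = 0.119 + 0.264 + 0.357 + 0.212 + 0.063 + 0.008 + 0.001 = 1.024
  TFR = 5 × 1.024 = 5.12
Difference = 3.84 − 5.12 = -1.28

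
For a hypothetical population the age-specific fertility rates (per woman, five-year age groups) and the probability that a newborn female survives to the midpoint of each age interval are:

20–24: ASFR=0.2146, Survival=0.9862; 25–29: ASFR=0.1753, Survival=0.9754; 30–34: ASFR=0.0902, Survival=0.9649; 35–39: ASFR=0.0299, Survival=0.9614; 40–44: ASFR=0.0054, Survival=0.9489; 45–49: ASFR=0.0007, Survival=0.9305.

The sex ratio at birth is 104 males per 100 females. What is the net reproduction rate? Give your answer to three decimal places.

Proportion female at birth = 100 / (100 + 104) = 0.49020.
Each age group contributes 5 × ASFR × survival:
  20–24: 5 × 0.2146 × 0.9862 = 1.05819
  25–29: 5 × 0.1753 × 0.9754 = 0.85494
  30–34: 5 × 0.0902 × 0.9649 = 0.43517
  35–39: 5 × 0.0299 × 0.9614 = 0.14373
  40–44: 5 × 0.0054 × 0.9489 = 0.02562
  45–49: 5 × 0.0007 × 0.9305 = 0.00326
Sum = 2.52091
NRR = 0.49020 × 2.52091 = 1.23575

1.236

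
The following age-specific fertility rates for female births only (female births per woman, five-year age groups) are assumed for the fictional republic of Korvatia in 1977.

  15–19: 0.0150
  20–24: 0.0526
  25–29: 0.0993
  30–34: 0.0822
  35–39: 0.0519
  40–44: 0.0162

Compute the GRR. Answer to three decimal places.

Sum of female ASFRs = 0.0150 + 0.0526 + 0.0993 + 0.0822 + 0.0519 + 0.0162 = 0.3172
GRR = 5 × 0.3172 = 1.586

1.586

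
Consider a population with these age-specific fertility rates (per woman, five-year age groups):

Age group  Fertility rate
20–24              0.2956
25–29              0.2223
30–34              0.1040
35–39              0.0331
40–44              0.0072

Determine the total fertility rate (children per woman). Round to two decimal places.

3.31

Sum of ASFRs = 0.2956 + 0.2223 + 0.1040 + 0.0331 + 0.0072 = 0.6622
TFR = 5 × 0.6622 = 3.311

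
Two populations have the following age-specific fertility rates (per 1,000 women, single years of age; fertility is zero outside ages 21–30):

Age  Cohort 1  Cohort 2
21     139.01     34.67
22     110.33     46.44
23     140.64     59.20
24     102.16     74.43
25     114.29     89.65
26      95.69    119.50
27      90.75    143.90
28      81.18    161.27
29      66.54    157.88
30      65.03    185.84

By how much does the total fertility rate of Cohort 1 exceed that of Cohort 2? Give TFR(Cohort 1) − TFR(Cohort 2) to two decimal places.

-0.07

Cohort 1:
  Sum of ASFRs = 139.01 + 110.33 + 140.64 + 102.16 + 114.29 + 95.69 + 90.75 + 81.18 + 66.54 + 65.03 = 1005.62
  TFR = 1005.62 / 1000 = 1.00562
Cohort 2:
  Sum of ASFRs = 34.67 + 46.44 + 59.20 + 74.43 + 89.65 + 119.50 + 143.90 + 161.27 + 157.88 + 185.84 = 1072.78
  TFR = 1072.78 / 1000 = 1.07278
Difference = 1.00562 − 1.07278 = -0.06716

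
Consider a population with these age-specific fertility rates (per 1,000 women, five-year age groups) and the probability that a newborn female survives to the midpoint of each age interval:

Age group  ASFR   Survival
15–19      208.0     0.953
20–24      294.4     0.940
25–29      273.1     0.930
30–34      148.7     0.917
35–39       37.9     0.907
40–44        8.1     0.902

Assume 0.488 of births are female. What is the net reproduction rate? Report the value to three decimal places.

Proportion female at birth = 0.488.
Per-age-group product (5 × ASFR × survival probability):
  15–19: 5 × 208.0/1000 × 0.953 = 0.99112
  20–24: 5 × 294.4/1000 × 0.940 = 1.38368
  25–29: 5 × 273.1/1000 × 0.930 = 1.26992
  30–34: 5 × 148.7/1000 × 0.917 = 0.68179
  35–39: 5 × 37.9/1000 × 0.907 = 0.17188
  40–44: 5 × 8.1/1000 × 0.902 = 0.03653
Sum = 4.53492
NRR = 0.488 × 4.53492 = 2.21304

2.213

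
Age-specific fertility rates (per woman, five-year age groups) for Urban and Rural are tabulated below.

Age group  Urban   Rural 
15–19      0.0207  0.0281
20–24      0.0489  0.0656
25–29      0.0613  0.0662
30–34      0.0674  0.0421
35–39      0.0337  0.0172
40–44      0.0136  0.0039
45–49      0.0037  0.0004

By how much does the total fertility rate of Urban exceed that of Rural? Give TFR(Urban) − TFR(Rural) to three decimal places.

0.129

Urban:
  Sum of ASFRs = 0.0207 + 0.0489 + 0.0613 + 0.0674 + 0.0337 + 0.0136 + 0.0037 = 0.2493
  TFR = 5 × 0.2493 = 1.2465
Rural:
  Sum of ASFRs = 0.0281 + 0.0656 + 0.0662 + 0.0421 + 0.0172 + 0.0039 + 0.0004 = 0.2235
  TFR = 5 × 0.2235 = 1.1175
Difference = 1.2465 − 1.1175 = 0.129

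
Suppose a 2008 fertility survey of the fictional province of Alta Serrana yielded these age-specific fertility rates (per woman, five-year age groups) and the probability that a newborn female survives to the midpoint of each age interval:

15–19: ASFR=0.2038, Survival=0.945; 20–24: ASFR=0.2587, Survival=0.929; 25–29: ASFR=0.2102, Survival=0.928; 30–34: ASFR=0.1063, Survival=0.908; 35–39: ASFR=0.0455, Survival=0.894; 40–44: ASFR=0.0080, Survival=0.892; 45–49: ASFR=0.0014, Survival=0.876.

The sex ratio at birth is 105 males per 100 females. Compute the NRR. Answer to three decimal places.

1.887

Proportion female at birth = 100 / (100 + 105) = 0.48780.
Per-age-group product (5 × ASFR × survival probability):
  15–19: 5 × 0.2038 × 0.945 = 0.96296
  20–24: 5 × 0.2587 × 0.929 = 1.20166
  25–29: 5 × 0.2102 × 0.928 = 0.97533
  30–34: 5 × 0.1063 × 0.908 = 0.48260
  35–39: 5 × 0.0455 × 0.894 = 0.20339
  40–44: 5 × 0.0080 × 0.892 = 0.03568
  45–49: 5 × 0.0014 × 0.876 = 0.00613
Sum = 3.86775
NRR = 0.48780 × 3.86775 = 1.88669
With NRR above 1 the population is above replacement fertility.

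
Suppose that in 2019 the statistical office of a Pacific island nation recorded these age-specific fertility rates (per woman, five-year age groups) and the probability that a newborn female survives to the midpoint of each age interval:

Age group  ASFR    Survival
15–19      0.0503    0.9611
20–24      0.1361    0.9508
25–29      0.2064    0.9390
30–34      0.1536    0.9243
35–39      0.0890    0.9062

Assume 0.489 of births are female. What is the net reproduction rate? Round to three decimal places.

1.453

Proportion female at birth = 0.489.
Weighting each age-specific rate by interval width and survival:
  15–19: 5 × 0.0503 × 0.9611 = 0.24172
  20–24: 5 × 0.1361 × 0.9508 = 0.64702
  25–29: 5 × 0.2064 × 0.9390 = 0.96905
  30–34: 5 × 0.1536 × 0.9243 = 0.70986
  35–39: 5 × 0.0890 × 0.9062 = 0.40326
Sum = 2.97091
NRR = 0.489 × 2.97091 = 1.45277
NRR > 1, so each generation more than replaces itself.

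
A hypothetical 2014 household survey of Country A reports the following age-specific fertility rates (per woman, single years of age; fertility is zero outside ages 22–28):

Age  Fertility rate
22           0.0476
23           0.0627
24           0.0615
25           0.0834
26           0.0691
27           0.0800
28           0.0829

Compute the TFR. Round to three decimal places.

0.487

Sum of ASFRs = 0.0476 + 0.0627 + 0.0615 + 0.0834 + 0.0691 + 0.0800 + 0.0829 = 0.4872
TFR = 0.4872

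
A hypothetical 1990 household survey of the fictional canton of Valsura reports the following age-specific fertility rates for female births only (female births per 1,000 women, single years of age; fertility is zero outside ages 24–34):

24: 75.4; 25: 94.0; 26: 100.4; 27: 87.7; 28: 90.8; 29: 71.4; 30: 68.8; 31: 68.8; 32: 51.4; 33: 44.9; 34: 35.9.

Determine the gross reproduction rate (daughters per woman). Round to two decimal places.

0.79

Sum of female ASFRs = 75.4 + 94.0 + 100.4 + 87.7 + 90.8 + 71.4 + 68.8 + 68.8 + 51.4 + 44.9 + 35.9 = 789.5
GRR = 789.5 / 1000 = 0.7895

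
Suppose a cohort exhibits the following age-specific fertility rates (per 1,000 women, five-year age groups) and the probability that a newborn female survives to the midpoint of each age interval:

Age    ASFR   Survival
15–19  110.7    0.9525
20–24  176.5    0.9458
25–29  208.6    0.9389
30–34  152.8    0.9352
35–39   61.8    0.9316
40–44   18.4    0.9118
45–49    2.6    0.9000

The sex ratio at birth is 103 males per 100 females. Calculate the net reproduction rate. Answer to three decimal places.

Proportion female at birth = 100 / (100 + 103) = 0.49261.
Each age group contributes 5 × ASFR × survival:
  15–19: 5 × 110.7/1000 × 0.9525 = 0.52721
  20–24: 5 × 176.5/1000 × 0.9458 = 0.83467
  25–29: 5 × 208.6/1000 × 0.9389 = 0.97927
  30–34: 5 × 152.8/1000 × 0.9352 = 0.71449
  35–39: 5 × 61.8/1000 × 0.9316 = 0.28786
  40–44: 5 × 18.4/1000 × 0.9118 = 0.08389
  45–49: 5 × 2.6/1000 × 0.9000 = 0.01170
Sum = 3.43909
NRR = 0.49261 × 3.43909 = 1.69413
With NRR above 1 the population is above replacement fertility.

1.694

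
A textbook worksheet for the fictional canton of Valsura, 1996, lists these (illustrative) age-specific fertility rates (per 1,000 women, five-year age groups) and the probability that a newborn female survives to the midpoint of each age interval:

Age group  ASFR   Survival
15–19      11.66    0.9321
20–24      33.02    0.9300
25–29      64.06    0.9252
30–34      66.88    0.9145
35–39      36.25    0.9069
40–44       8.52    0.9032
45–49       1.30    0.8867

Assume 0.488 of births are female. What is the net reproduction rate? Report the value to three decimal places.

0.497

Proportion female at birth = 0.488.
Each age group contributes 5 × ASFR × survival:
  15–19: 5 × 11.66/1000 × 0.9321 = 0.05434
  20–24: 5 × 33.02/1000 × 0.9300 = 0.15354
  25–29: 5 × 64.06/1000 × 0.9252 = 0.29634
  30–34: 5 × 66.88/1000 × 0.9145 = 0.30581
  35–39: 5 × 36.25/1000 × 0.9069 = 0.16438
  40–44: 5 × 8.52/1000 × 0.9032 = 0.03848
  45–49: 5 × 1.30/1000 × 0.8867 = 0.00576
Sum = 1.01865
NRR = 0.488 × 1.01865 = 0.49710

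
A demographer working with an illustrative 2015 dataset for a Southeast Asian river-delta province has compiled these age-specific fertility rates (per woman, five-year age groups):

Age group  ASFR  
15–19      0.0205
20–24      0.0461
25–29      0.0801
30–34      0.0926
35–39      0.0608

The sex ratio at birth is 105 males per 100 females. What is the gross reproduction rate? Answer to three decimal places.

0.732

Proportion female at birth = 100 / (100 + 105) = 0.48780.
Sum of ASFRs = 0.0205 + 0.0461 + 0.0801 + 0.0926 + 0.0608 = 0.3001
TFR = 5 × 0.3001 = 1.5005
GRR = 0.48780 × 1.5005 = 0.73194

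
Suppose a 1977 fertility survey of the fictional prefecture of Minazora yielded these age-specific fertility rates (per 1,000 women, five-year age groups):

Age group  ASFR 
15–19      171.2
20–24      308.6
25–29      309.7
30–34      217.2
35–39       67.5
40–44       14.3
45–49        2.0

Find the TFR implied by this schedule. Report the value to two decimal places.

Sum of ASFRs = 171.2 + 308.6 + 309.7 + 217.2 + 67.5 + 14.3 + 2.0 = 1090.5
TFR = 5 × 1090.5 / 1000 = 5.4525

5.45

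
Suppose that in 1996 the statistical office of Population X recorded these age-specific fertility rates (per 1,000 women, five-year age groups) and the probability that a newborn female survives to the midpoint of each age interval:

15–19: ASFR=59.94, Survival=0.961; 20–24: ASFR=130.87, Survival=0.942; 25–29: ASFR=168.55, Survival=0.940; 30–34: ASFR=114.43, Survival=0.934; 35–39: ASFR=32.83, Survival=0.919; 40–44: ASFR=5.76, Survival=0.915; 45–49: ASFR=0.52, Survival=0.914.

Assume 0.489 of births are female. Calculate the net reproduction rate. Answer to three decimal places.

1.179

Proportion female at birth = 0.489.
Weighting each age-specific rate by interval width and survival:
  15–19: 5 × 59.94/1000 × 0.961 = 0.28801
  20–24: 5 × 130.87/1000 × 0.942 = 0.61640
  25–29: 5 × 168.55/1000 × 0.940 = 0.79219
  30–34: 5 × 114.43/1000 × 0.934 = 0.53439
  35–39: 5 × 32.83/1000 × 0.919 = 0.15085
  40–44: 5 × 5.76/1000 × 0.915 = 0.02635
  45–49: 5 × 0.52/1000 × 0.914 = 0.00238
Sum = 2.41057
NRR = 0.489 × 2.41057 = 1.17877
An NRR exceeding 1 indicates intrinsic growth under these rates.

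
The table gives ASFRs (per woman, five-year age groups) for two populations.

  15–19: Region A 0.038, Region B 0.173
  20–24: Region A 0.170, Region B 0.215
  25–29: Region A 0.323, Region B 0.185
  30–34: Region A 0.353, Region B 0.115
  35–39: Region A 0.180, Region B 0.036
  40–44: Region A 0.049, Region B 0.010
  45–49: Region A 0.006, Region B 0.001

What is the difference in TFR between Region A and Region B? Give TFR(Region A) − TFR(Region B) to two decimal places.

1.92

Region A:
  Sum of ASFRs = 0.038 + 0.170 + 0.323 + 0.353 + 0.180 + 0.049 + 0.006 = 1.119
  TFR = 5 × 1.119 = 5.595
Region B:
  Sum of ASFRs = 0.173 + 0.215 + 0.185 + 0.115 + 0.036 + 0.010 + 0.001 = 0.735
  TFR = 5 × 0.735 = 3.675
Difference = 5.595 − 3.675 = 1.92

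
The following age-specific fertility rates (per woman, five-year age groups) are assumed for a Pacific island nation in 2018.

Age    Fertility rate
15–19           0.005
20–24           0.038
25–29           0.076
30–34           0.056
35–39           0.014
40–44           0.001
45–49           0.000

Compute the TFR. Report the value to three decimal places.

0.950

Sum of ASFRs = 0.005 + 0.038 + 0.076 + 0.056 + 0.014 + 0.001 + 0.000 = 0.190
TFR = 5 × 0.190 = 0.95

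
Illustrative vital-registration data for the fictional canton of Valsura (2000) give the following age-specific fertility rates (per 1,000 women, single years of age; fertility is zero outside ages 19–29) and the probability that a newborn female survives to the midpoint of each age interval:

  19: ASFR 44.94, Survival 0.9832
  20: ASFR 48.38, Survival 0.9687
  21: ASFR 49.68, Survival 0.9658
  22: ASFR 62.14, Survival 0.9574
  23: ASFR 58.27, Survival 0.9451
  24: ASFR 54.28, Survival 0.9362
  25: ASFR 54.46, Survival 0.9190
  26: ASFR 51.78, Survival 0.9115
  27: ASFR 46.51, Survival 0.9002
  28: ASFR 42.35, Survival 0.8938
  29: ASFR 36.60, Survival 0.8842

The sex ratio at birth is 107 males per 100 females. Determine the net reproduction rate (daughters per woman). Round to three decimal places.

0.248

Proportion female at birth = 100 / (100 + 107) = 0.48309.
Survival-weighted fertility by age (1·fₓ·Sₓ):
  19: 1 × 44.94/1000 × 0.9832 = 0.04419
  20: 1 × 48.38/1000 × 0.9687 = 0.04687
  21: 1 × 49.68/1000 × 0.9658 = 0.04798
  22: 1 × 62.14/1000 × 0.9574 = 0.05949
  23: 1 × 58.27/1000 × 0.9451 = 0.05507
  24: 1 × 54.28/1000 × 0.9362 = 0.05082
  25: 1 × 54.46/1000 × 0.9190 = 0.05005
  26: 1 × 51.78/1000 × 0.9115 = 0.04720
  27: 1 × 46.51/1000 × 0.9002 = 0.04187
  28: 1 × 42.35/1000 × 0.8938 = 0.03785
  29: 1 × 36.60/1000 × 0.8842 = 0.03236
Sum = 0.51375
NRR = 0.48309 × 0.51375 = 0.24819
NRR < 1, so the cohort does not fully replace itself.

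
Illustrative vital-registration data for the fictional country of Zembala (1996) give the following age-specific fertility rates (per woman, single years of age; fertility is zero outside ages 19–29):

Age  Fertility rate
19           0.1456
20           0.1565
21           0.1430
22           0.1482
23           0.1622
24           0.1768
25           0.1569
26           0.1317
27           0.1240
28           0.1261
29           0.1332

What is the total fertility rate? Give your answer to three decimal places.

Sum of ASFRs = 0.1456 + 0.1565 + 0.1430 + 0.1482 + 0.1622 + 0.1768 + 0.1569 + 0.1317 + 0.1240 + 0.1261 + 0.1332 = 1.6042
TFR = 1.6042

1.604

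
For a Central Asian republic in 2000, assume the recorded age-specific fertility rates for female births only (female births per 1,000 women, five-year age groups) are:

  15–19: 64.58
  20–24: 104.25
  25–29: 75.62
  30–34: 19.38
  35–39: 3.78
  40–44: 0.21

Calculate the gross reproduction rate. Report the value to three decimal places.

Sum of female ASFRs = 64.58 + 104.25 + 75.62 + 19.38 + 3.78 + 0.21 = 267.82
GRR = 5 × 267.82 / 1000 = 1.3391

1.339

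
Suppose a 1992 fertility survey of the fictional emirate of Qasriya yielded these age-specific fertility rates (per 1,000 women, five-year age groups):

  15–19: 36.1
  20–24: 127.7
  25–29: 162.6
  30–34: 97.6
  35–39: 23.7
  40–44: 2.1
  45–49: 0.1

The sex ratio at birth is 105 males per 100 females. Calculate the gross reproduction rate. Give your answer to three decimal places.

Proportion female at birth = 100 / (100 + 105) = 0.48780.
Sum of ASFRs = 36.1 + 127.7 + 162.6 + 97.6 + 23.7 + 2.1 + 0.1 = 449.9
TFR = 5 × 449.9 / 1000 = 2.2495
GRR = 0.48780 × 2.2495 = 1.09731

1.097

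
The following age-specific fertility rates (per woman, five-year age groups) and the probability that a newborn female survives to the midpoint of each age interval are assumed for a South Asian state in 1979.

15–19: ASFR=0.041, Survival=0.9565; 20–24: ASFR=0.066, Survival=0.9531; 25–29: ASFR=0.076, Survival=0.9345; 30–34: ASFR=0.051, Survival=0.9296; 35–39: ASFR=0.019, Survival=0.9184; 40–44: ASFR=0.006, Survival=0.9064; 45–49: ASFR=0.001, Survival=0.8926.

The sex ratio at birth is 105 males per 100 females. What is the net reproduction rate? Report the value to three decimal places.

0.596

Proportion female at birth = 100 / (100 + 105) = 0.48780.
Per-age-group product (5 × ASFR × survival probability):
  15–19: 5 × 0.041 × 0.9565 = 0.19608
  20–24: 5 × 0.066 × 0.9531 = 0.31452
  25–29: 5 × 0.076 × 0.9345 = 0.35511
  30–34: 5 × 0.051 × 0.9296 = 0.23705
  35–39: 5 × 0.019 × 0.9184 = 0.08725
  40–44: 5 × 0.006 × 0.9064 = 0.02719
  45–49: 5 × 0.001 × 0.8926 = 0.00446
Sum = 1.22166
NRR = 0.48780 × 1.22166 = 0.59593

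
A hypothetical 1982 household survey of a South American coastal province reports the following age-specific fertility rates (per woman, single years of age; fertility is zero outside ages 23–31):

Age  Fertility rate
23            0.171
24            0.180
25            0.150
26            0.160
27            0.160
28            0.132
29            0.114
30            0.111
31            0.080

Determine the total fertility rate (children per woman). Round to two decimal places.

Sum of ASFRs = 0.171 + 0.180 + 0.150 + 0.160 + 0.160 + 0.132 + 0.114 + 0.111 + 0.080 = 1.258
TFR = 1.258

1.26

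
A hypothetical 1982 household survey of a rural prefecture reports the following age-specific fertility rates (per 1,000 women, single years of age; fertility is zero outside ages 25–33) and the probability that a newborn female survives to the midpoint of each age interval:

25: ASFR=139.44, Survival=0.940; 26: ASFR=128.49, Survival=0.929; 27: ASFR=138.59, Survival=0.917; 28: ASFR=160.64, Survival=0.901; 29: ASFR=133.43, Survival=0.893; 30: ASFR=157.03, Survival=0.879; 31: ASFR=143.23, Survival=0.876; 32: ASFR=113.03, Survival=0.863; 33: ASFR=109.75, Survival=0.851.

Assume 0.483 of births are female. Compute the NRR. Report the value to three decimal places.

Proportion female at birth = 0.483.
Each age group contributes 1 × ASFR × survival:
  25: 1 × 139.44/1000 × 0.940 = 0.13107
  26: 1 × 128.49/1000 × 0.929 = 0.11937
  27: 1 × 138.59/1000 × 0.917 = 0.12709
  28: 1 × 160.64/1000 × 0.901 = 0.14474
  29: 1 × 133.43/1000 × 0.893 = 0.11915
  30: 1 × 157.03/1000 × 0.879 = 0.13803
  31: 1 × 143.23/1000 × 0.876 = 0.12547
  32: 1 × 113.03/1000 × 0.863 = 0.09754
  33: 1 × 109.75/1000 × 0.851 = 0.09340
Sum = 1.09586
NRR = 0.483 × 1.09586 = 0.52930
An NRR under 1 implies long-run decline under these rates.

0.529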